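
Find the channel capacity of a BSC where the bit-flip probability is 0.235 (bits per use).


H(p) = -p*log2(p) - (1-p)*log2(1-p) = -0.235*log2(0.235) - 0.765*log2(0.765) = 0.490978 + 0.295648 = 0.7866. C = 1 - H(p) = 1 - 0.7866 = 0.2134

0.2134 bits


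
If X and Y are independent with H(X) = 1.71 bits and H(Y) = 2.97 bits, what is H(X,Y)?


For independent variables, H(X,Y) = H(X) + H(Y) = 1.71 + 2.97 = 4.68

4.68 bits


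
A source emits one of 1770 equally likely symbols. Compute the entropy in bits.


H = log2(n) = log2(1770) = 10.7895

10.7895 bits


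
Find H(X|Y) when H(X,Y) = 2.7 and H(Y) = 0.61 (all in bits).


H(X|Y) = H(X,Y) - H(Y) = 2.7 - 0.61 = 2.09

2.09 bits


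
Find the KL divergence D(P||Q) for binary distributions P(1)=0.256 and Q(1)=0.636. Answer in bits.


KL = p*log2(p/q) + (1-p)*log2((1-p)/(1-q)) = 0.256*log2(0.256/0.636) + 0.744*log2(0.744/0.364) = 0.4312

0.4312 bits


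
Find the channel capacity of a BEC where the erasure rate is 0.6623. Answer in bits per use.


C = 1 - epsilon = 1 - 0.6623 = 0.3377

0.3377 bits


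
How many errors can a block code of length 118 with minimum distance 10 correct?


Correction capability = floor((d-1)/2) = floor((10-1)/2) = 4

4 errors


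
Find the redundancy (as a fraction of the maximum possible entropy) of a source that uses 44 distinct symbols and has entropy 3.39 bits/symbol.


H_max = log2(K) = log2(44) = 5.4594 bits/symbol. Redundancy = 1 - H/H_max = 1 - 3.39/5.4594 = 1 - 0.6209 = 0.3791

0.3791


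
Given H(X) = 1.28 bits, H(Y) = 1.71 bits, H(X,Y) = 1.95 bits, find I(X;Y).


I(X;Y) = H(X) + H(Y) - H(X,Y) = 1.28 + 1.71 - 1.95 = 1.04

1.04 bits


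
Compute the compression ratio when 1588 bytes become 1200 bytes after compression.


Ratio = original / compressed = 1588 / 1200 = 1.3233

1.3233


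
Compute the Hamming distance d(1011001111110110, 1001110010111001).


Count differing positions: . . ^ . ^ ^ ^ ^ . ^ . . ^ ^ ^ ^ = 10 differences

10


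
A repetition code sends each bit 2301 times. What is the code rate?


Rate = k/n = 1/2301

1/2301


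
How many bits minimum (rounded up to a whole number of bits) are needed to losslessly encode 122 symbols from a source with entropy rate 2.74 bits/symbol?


Minimum bits >= n * H = 122 * 2.74 = 334.28, rounded up to a whole number of bits = 335

335 bits


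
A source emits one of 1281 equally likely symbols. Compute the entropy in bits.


H = log2(n) = log2(1281) = 10.3231

10.3231 bits


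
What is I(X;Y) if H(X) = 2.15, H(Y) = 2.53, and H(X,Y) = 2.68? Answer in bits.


I(X;Y) = H(X) + H(Y) - H(X,Y) = 2.15 + 2.53 - 2.68 = 2.0

2.0 bits


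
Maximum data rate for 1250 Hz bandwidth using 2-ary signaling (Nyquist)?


Rate = 2 * B * log2(M) = 2 * 1250 * 1.0 = 2500.0

2500.0 bps


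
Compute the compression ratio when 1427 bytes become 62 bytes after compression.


Ratio = original / compressed = 1427 / 62 = 23.0161

23.0161


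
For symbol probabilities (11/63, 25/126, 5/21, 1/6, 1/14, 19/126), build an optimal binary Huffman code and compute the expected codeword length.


Huffman construction (repeatedly merge the two least-probable nodes; each merge adds 1 bit to every symbol beneath it): 1/14 + 19/126 = 2/9; 1/6 + 11/63 = 43/126; 25/126 + 2/9 = 53/126; 5/21 + 43/126 = 73/126; 53/126 + 73/126 = 1. Resulting codeword lengths (in the order the probabilities were given): (3, 2, 2, 3, 3, 3). L_avg = sum(p_i * l_i) = 11/63*3 + 25/126*2 + 5/21*2 + 1/6*3 + 1/14*3 + 19/126*3 = 323/126 = 2.5635

2.5635 bits


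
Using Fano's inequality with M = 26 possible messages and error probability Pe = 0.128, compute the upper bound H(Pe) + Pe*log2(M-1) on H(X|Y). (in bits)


H(Pe) = -Pe*log2(Pe) - (1-Pe)*log2(1-Pe) = -0.128*log2(0.128) - 0.872*log2(0.872) = 0.379620 + 0.172307 = 0.5519. Pe*log2(M-1) = 0.128*log2(25) = 0.594414. Bound = H(Pe) + Pe*log2(M-1) = 0.379620 + 0.172307 + 0.594414 = 1.1463

1.1463 bits


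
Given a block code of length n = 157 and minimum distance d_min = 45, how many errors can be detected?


Detection capability = d_min - 1 = 45 - 1 = 44

44 errors


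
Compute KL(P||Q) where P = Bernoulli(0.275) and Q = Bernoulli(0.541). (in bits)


KL = p*log2(p/q) + (1-p)*log2((1-p)/(1-q)) = 0.275*log2(0.275/0.541) + 0.725*log2(0.725/0.459) = 0.2097

0.2097 bits


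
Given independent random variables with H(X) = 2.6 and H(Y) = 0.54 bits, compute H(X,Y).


For independent variables, H(X,Y) = H(X) + H(Y) = 2.6 + 0.54 = 3.14

3.14 bits


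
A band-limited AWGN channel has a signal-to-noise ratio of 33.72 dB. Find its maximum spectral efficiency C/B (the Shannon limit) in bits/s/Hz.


SNR_linear = 10^(33.72/10) = 2355.0493; C/B = log2(1 + SNR_linear) = log2(1 + 2355.0493) = 11.2022

11.2022 bits/s/Hz


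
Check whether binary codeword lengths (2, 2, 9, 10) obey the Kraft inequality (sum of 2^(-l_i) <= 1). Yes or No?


Kraft sum = sum(2^(-l_i)) = 0.5029, need <= 1. Result: satisfied (a binary prefix-free code with these lengths exists)

Yes


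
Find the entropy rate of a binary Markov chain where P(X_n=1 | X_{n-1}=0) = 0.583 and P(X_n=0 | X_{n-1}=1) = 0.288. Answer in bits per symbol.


Stationary distribution: pi_0 = p10/(p01+p10) = 0.3307, pi_1 = 0.6693. Entropy rate H' = pi_0*H(p01) + pi_1*H(p10) = 0.3307*0.98 + 0.6693*0.8661 = 0.9038

0.9038 bits/symbol


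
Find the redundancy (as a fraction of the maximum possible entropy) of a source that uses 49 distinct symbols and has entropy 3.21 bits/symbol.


H_max = log2(K) = log2(49) = 5.6147 bits/symbol. Redundancy = 1 - H/H_max = 1 - 3.21/5.6147 = 1 - 0.5717 = 0.4283

0.4283


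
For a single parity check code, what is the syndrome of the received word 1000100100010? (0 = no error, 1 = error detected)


Syndrome = XOR of all bits = 1 XOR 0 XOR 0 XOR 0 XOR 1 XOR 0 XOR 0 XOR 1 XOR 0 XOR 0 XOR 0 XOR 1 XOR 0 = 0

0


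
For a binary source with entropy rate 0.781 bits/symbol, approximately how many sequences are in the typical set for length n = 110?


log2|A_typical| = nH = 110 * 0.781 = 85.91, so |A_typical| ~ 2^85.91 = 7.269e+25

7.269e+25


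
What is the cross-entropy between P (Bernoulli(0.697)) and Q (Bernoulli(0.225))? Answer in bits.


H(P,Q) = -p*log2(q) - (1-p)*log2(1-q). -0.697*log2(0.225) = 1.499946; -0.303*log2(0.775) = 0.111423. H(P,Q) = 1.499946 + 0.111423 = 1.6114

1.6114 bits


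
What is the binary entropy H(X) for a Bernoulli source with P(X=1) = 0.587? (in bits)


H = -p*log2(p) - (1-p)*log2(1-p). -0.587*log2(0.587) = 0.451149; -0.413*log2(0.413) = 0.526900. H = 0.451149 + 0.526900 = 0.978

0.978 bits


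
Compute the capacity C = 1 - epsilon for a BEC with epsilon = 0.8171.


C = 1 - epsilon = 1 - 0.8171 = 0.1829

0.1829 bits


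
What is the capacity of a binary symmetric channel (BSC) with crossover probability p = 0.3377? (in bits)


H(p) = -p*log2(p) - (1-p)*log2(1-p) = -0.3377*log2(0.3377) - 0.6623*log2(0.6623) = 0.528901 + 0.393700 = 0.9226. C = 1 - H(p) = 1 - 0.9226 = 0.0774

0.0774 bits


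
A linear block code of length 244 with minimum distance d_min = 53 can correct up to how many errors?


Correction capability = floor((d-1)/2) = floor((53-1)/2) = 26

26 errors


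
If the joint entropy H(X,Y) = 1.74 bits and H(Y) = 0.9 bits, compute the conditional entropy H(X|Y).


H(X|Y) = H(X,Y) - H(Y) = 1.74 - 0.9 = 0.84

0.84 bits


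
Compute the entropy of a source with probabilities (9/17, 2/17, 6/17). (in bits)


H = -sum(p_i * log2(p_i)). Terms: -(9/17)*log2(9/17) = 0.485755; -(2/17)*log2(2/17) = 0.363231; -(6/17)*log2(6/17) = 0.530294. H = 0.485755 + 0.363231 + 0.530294 = 1.3793

1.3793 bits


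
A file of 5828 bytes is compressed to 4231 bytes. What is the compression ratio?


Ratio = original / compressed = 5828 / 4231 = 1.3775

1.3775


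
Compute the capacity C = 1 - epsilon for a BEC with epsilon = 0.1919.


C = 1 - epsilon = 1 - 0.1919 = 0.8081

0.8081 bits


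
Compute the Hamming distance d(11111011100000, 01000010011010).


Count differing positions: ^ . ^ ^ ^ . . ^ ^ ^ ^ . ^ . = 9 differences

9


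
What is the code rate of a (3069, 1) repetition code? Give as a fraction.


Rate = k/n = 1/3069

1/3069


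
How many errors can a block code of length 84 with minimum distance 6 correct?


Correction capability = floor((d-1)/2) = floor((6-1)/2) = 2

2 errors


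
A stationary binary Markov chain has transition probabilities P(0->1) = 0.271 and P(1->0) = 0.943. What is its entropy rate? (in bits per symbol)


Stationary distribution: pi_0 = p10/(p01+p10) = 0.7768, pi_1 = 0.2232. Entropy rate H' = pi_0*H(p01) + pi_1*H(p10) = 0.7768*0.8429 + 0.2232*0.3154 = 0.7251

0.7251 bits/symbol


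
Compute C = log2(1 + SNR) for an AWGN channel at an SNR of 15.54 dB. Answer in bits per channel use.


SNR_linear = 10^(15.54/10) = 35.8096; C = log2(1 + SNR_linear) = log2(1 + 35.8096) = 5.202

5.202 bits/channel use


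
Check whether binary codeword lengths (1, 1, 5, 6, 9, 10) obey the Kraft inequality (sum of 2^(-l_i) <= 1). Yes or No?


Kraft sum = sum(2^(-l_i)) = 1.0498, need <= 1. Result: violated (a binary prefix-free code with these lengths cannot exist)

No


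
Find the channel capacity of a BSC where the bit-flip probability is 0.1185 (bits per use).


H(p) = -p*log2(p) - (1-p)*log2(1-p) = -0.1185*log2(0.1185) - 0.8815*log2(0.8815) = 0.364629 + 0.160404 = 0.525. C = 1 - H(p) = 1 - 0.525 = 0.475

0.475 bits


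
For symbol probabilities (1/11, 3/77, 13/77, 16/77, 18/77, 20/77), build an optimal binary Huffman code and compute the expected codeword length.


Huffman construction (repeatedly merge the two least-probable nodes; each merge adds 1 bit to every symbol beneath it): 3/77 + 1/11 = 10/77; 10/77 + 13/77 = 23/77; 16/77 + 18/77 = 34/77; 20/77 + 23/77 = 43/77; 34/77 + 43/77 = 1. Resulting codeword lengths (in the order the probabilities were given): (4, 4, 3, 2, 2, 2). L_avg = sum(p_i * l_i) = 1/11*4 + 3/77*4 + 13/77*3 + 16/77*2 + 18/77*2 + 20/77*2 = 17/7 = 2.4286

2.4286 bits


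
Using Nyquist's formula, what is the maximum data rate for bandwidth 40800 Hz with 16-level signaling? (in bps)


Rate = 2 * B * log2(M) = 2 * 40800 * 4.0 = 326400.0

326400.0 bps


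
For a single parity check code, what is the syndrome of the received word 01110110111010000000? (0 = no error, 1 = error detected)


Syndrome = XOR of all bits = 0 XOR 1 XOR 1 XOR 1 XOR 0 XOR 1 XOR 1 XOR 0 XOR 1 XOR 1 XOR 1 XOR 0 XOR 1 XOR 0 XOR 0 XOR 0 XOR 0 XOR 0 XOR 0 XOR 0 = 1

1


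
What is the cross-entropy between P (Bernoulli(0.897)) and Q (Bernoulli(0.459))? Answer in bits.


H(P,Q) = -p*log2(q) - (1-p)*log2(1-q). -0.897*log2(0.459) = 1.007720; -0.103*log2(0.541) = 0.091289. H(P,Q) = 1.007720 + 0.091289 = 1.099

1.099 bits


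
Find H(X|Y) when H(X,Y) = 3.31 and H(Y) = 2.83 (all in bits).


H(X|Y) = H(X,Y) - H(Y) = 3.31 - 2.83 = 0.48

0.48 bits


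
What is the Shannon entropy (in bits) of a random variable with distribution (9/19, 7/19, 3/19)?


H = -sum(p_i * log2(p_i)). Terms: -(9/19)*log2(9/19) = 0.510633; -(7/19)*log2(7/19) = 0.530737; -(3/19)*log2(3/19) = 0.420468. H = 0.510633 + 0.530737 + 0.420468 = 1.4618

1.4618 bits


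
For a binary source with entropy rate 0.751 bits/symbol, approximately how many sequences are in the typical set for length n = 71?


log2|A_typical| = nH = 71 * 0.751 = 53.321, so |A_typical| ~ 2^53.321 = 1.125e+16

1.125e+16


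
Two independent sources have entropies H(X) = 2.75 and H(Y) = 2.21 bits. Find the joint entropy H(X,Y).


For independent variables, H(X,Y) = H(X) + H(Y) = 2.75 + 2.21 = 4.96

4.96 bits


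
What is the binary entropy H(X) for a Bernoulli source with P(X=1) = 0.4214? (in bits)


H = -p*log2(p) - (1-p)*log2(1-p). -0.4214*log2(0.4214) = 0.525375; -0.5786*log2(0.5786) = 0.456725. H = 0.525375 + 0.456725 = 0.9821

0.9821 bits


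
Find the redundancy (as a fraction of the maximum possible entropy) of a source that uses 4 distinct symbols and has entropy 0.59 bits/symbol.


H_max = log2(K) = log2(4) = 2.0 bits/symbol. Redundancy = 1 - H/H_max = 1 - 0.59/2.0 = 1 - 0.295 = 0.705

0.705


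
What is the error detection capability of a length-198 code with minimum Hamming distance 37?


Detection capability = d_min - 1 = 37 - 1 = 36

36 errors


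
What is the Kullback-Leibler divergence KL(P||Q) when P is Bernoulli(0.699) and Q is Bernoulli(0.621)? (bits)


KL = p*log2(p/q) + (1-p)*log2((1-p)/(1-q)) = 0.699*log2(0.699/0.621) + 0.301*log2(0.301/0.379) = 0.0193

0.0193 bits


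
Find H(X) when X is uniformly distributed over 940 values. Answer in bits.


H = log2(n) = log2(940) = 9.8765

9.8765 bits


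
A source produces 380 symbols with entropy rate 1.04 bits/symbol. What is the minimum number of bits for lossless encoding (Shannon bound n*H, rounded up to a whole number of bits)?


Minimum bits >= n * H = 380 * 1.04 = 395.2, rounded up to a whole number of bits = 396

396 bits


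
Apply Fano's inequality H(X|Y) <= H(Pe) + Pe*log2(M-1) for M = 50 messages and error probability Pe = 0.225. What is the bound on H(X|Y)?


H(Pe) = -Pe*log2(Pe) - (1-Pe)*log2(1-Pe) = -0.225*log2(0.225) - 0.775*log2(0.775) = 0.484201 + 0.284992 = 0.7692. Pe*log2(M-1) = 0.225*log2(49) = 1.263310. Bound = H(Pe) + Pe*log2(M-1) = 0.484201 + 0.284992 + 1.263310 = 2.0325

2.0325 bits


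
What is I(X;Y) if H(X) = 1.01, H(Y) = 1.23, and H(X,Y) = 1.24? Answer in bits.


I(X;Y) = H(X) + H(Y) - H(X,Y) = 1.01 + 1.23 - 1.24 = 1.0

1.0 bits


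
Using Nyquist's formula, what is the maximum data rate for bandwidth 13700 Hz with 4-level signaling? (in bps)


Rate = 2 * B * log2(M) = 2 * 13700 * 2.0 = 54800.0

54800.0 bps


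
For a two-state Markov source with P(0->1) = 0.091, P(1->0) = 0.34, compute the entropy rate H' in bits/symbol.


Stationary distribution: pi_0 = p10/(p01+p10) = 0.7889, pi_1 = 0.2111. Entropy rate H' = pi_0*H(p01) + pi_1*H(p10) = 0.7889*0.4398 + 0.2111*0.9248 = 0.5422

0.5422 bits/symbol


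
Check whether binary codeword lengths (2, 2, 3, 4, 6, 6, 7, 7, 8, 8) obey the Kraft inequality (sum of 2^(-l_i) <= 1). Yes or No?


Kraft sum = sum(2^(-l_i)) = 0.7422, need <= 1. Result: satisfied (a binary prefix-free code with these lengths exists)

Yes


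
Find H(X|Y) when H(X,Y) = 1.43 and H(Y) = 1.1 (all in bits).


H(X|Y) = H(X,Y) - H(Y) = 1.43 - 1.1 = 0.33

0.33 bits


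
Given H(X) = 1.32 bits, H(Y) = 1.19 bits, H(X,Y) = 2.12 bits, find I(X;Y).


I(X;Y) = H(X) + H(Y) - H(X,Y) = 1.32 + 1.19 - 2.12 = 0.39

0.39 bits


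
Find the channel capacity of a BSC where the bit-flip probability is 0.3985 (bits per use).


H(p) = -p*log2(p) - (1-p)*log2(1-p) = -0.3985*log2(0.3985) - 0.6015*log2(0.6015) = 0.528948 + 0.441118 = 0.9701. C = 1 - H(p) = 1 - 0.9701 = 0.0299

0.0299 bits


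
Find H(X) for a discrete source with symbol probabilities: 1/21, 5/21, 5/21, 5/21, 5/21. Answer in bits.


H = -sum(p_i * log2(p_i)). Terms: -(1/21)*log2(1/21) = 0.209158; -(5/21)*log2(5/21) = 0.492950; -(5/21)*log2(5/21) = 0.492950; -(5/21)*log2(5/21) = 0.492950; -(5/21)*log2(5/21) = 0.492950. H = 0.209158 + 0.492950 + 0.492950 + 0.492950 + 0.492950 = 2.181

2.181 bits


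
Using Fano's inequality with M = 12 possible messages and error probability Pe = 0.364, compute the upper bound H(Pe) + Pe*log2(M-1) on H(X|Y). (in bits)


H(Pe) = -Pe*log2(Pe) - (1-Pe)*log2(1-Pe) = -0.364*log2(0.364) - 0.636*log2(0.636) = 0.530708 + 0.415245 = 0.946. Pe*log2(M-1) = 0.364*log2(11) = 1.259233. Bound = H(Pe) + Pe*log2(M-1) = 0.530708 + 0.415245 + 1.259233 = 2.2052

2.2052 bits


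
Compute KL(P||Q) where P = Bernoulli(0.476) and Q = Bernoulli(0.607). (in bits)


KL = p*log2(p/q) + (1-p)*log2((1-p)/(1-q)) = 0.476*log2(0.476/0.607) + 0.524*log2(0.524/0.393) = 0.0505

0.0505 bits


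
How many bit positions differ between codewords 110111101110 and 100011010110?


Count differing positions: . ^ . ^ . . ^ ^ ^ . . . = 5 differences

5


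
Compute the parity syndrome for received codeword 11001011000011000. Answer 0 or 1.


Syndrome = XOR of all bits = 1 XOR 1 XOR 0 XOR 0 XOR 1 XOR 0 XOR 1 XOR 1 XOR 0 XOR 0 XOR 0 XOR 0 XOR 1 XOR 1 XOR 0 XOR 0 XOR 0 = 1

1


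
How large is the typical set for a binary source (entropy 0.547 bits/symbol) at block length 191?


log2|A_typical| = nH = 191 * 0.547 = 104.477, so |A_typical| ~ 2^104.477 = 2.823e+31

2.823e+31


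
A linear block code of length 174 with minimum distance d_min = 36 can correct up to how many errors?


Correction capability = floor((d-1)/2) = floor((36-1)/2) = 17

17 errors


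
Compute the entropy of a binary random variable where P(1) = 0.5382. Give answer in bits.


H = -p*log2(p) - (1-p)*log2(1-p). -0.5382*log2(0.5382) = 0.481035; -0.4618*log2(0.4618) = 0.514750. H = 0.481035 + 0.514750 = 0.9958

0.9958 bits


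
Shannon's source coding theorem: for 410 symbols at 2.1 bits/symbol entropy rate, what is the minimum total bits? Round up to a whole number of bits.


Minimum bits >= n * H = 410 * 2.1 = 861.0, rounded up to a whole number of bits = 861

861 bits


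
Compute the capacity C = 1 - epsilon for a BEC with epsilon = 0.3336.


C = 1 - epsilon = 1 - 0.3336 = 0.6664

0.6664 bits


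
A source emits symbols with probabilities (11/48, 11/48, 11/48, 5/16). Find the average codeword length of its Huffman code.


Huffman construction (repeatedly merge the two least-probable nodes; each merge adds 1 bit to every symbol beneath it): 11/48 + 11/48 = 11/24; 11/48 + 5/16 = 13/24; 11/24 + 13/24 = 1. Resulting codeword lengths (in the order the probabilities were given): (2, 2, 2, 2). L_avg = sum(p_i * l_i) = 11/48*2 + 11/48*2 + 11/48*2 + 5/16*2 = 2

2.0 bits


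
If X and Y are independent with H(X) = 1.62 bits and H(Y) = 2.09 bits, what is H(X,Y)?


For independent variables, H(X,Y) = H(X) + H(Y) = 1.62 + 2.09 = 3.71

3.71 bits


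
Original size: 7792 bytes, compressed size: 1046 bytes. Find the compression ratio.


Ratio = original / compressed = 7792 / 1046 = 7.4493

7.4493


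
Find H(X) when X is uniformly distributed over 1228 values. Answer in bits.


H = log2(n) = log2(1228) = 10.2621

10.2621 bits


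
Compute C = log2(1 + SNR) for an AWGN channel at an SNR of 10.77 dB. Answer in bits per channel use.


SNR_linear = 10^(10.77/10) = 11.9399; C = log2(1 + SNR_linear) = log2(1 + 11.9399) = 3.6938

3.6938 bits/channel use


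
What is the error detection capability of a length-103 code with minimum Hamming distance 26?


Detection capability = d_min - 1 = 26 - 1 = 25

25 errors


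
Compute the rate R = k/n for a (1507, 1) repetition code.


Rate = k/n = 1/1507

1/1507


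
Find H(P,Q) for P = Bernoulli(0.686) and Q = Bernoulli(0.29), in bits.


H(P,Q) = -p*log2(q) - (1-p)*log2(1-q). -0.686*log2(0.29) = 1.225110; -0.314*log2(0.71) = 0.155150. H(P,Q) = 1.225110 + 0.155150 = 1.3803

1.3803 bits


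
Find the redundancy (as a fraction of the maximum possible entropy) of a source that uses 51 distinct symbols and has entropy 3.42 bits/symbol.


H_max = log2(K) = log2(51) = 5.6724 bits/symbol. Redundancy = 1 - H/H_max = 1 - 3.42/5.6724 = 1 - 0.6029 = 0.3971

0.3971


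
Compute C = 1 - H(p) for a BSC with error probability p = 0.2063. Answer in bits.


H(p) = -p*log2(p) - (1-p)*log2(1-p) = -0.2063*log2(0.2063) - 0.7937*log2(0.7937) = 0.469783 + 0.264567 = 0.7344. C = 1 - H(p) = 1 - 0.7344 = 0.2656

0.2656 bits


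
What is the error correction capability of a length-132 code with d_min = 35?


Correction capability = floor((d-1)/2) = floor((35-1)/2) = 17

17 errors


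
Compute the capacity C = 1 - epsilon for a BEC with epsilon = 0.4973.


C = 1 - epsilon = 1 - 0.4973 = 0.5027

0.5027 bits


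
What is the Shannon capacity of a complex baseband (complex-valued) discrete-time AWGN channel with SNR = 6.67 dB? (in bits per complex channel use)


SNR_linear = 10^(6.67/10) = 4.6452; C = log2(1 + SNR_linear) = log2(1 + 4.6452) = 2.497

2.497 bits/channel use


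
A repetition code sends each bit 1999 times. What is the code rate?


Rate = k/n = 1/1999

1/1999


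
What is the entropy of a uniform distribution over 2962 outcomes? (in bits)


H = log2(n) = log2(2962) = 11.5324

11.5324 bits


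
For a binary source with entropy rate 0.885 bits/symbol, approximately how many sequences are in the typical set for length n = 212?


log2|A_typical| = nH = 212 * 0.885 = 187.62, so |A_typical| ~ 2^187.62 = 3.015e+56

3.015e+56


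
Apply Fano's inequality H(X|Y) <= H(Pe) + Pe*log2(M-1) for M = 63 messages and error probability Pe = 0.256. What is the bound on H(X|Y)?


H(Pe) = -Pe*log2(Pe) - (1-Pe)*log2(1-Pe) = -0.256*log2(0.256) - 0.744*log2(0.744) = 0.503241 + 0.317409 = 0.8207. Pe*log2(M-1) = 0.256*log2(62) = 1.524274. Bound = H(Pe) + Pe*log2(M-1) = 0.503241 + 0.317409 + 1.524274 = 2.3449

2.3449 bits


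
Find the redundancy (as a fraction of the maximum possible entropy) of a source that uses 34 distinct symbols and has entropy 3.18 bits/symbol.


H_max = log2(K) = log2(34) = 5.0875 bits/symbol. Redundancy = 1 - H/H_max = 1 - 3.18/5.0875 = 1 - 0.6251 = 0.3749

0.3749


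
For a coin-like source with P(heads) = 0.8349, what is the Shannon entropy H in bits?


H = -p*log2(p) - (1-p)*log2(1-p). -0.8349*log2(0.8349) = 0.217345; -0.1651*log2(0.1651) = 0.429027. H = 0.217345 + 0.429027 = 0.6464

0.6464 bits


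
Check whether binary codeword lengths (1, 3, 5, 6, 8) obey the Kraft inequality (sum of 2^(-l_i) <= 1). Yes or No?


Kraft sum = sum(2^(-l_i)) = 0.6758, need <= 1. Result: satisfied (a binary prefix-free code with these lengths exists)

Yes


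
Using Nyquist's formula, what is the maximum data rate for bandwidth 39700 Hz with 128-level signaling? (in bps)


Rate = 2 * B * log2(M) = 2 * 39700 * 7.0 = 555800.0

555800.0 bps


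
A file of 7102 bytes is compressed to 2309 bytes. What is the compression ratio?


Ratio = original / compressed = 7102 / 2309 = 3.0758

3.0758


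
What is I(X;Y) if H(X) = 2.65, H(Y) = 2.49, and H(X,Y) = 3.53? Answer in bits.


I(X;Y) = H(X) + H(Y) - H(X,Y) = 2.65 + 2.49 - 3.53 = 1.61

1.61 bits


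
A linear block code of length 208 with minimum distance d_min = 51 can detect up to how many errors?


Detection capability = d_min - 1 = 51 - 1 = 50

50 errors


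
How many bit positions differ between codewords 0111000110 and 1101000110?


Count differing positions: ^ . ^ . . . . . . . = 2 differences

2


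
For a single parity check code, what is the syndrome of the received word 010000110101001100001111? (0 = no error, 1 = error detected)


Syndrome = XOR of all bits = 0 XOR 1 XOR 0 XOR 0 XOR 0 XOR 0 XOR 1 XOR 1 XOR 0 XOR 1 XOR 0 XOR 1 XOR 0 XOR 0 XOR 1 XOR 1 XOR 0 XOR 0 XOR 0 XOR 0 XOR 1 XOR 1 XOR 1 XOR 1 = 1

1


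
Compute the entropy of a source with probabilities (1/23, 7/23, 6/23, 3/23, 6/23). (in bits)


H = -sum(p_i * log2(p_i)). Terms: -(1/23)*log2(1/23) = 0.196677; -(7/23)*log2(7/23) = 0.522324; -(6/23)*log2(6/23) = 0.505722; -(3/23)*log2(3/23) = 0.383296; -(6/23)*log2(6/23) = 0.505722. H = 0.196677 + 0.522324 + 0.505722 + 0.383296 + 0.505722 = 2.1137

2.1137 bits


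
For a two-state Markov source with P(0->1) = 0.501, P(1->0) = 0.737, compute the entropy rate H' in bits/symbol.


Stationary distribution: pi_0 = p10/(p01+p10) = 0.5953, pi_1 = 0.4047. Entropy rate H' = pi_0*H(p01) + pi_1*H(p10) = 0.5953*1.0 + 0.4047*0.8312 = 0.9317

0.9317 bits/symbol


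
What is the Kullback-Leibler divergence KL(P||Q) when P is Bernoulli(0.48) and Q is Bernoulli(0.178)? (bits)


KL = p*log2(p/q) + (1-p)*log2((1-p)/(1-q)) = 0.48*log2(0.48/0.178) + 0.52*log2(0.52/0.822) = 0.3434

0.3434 bits


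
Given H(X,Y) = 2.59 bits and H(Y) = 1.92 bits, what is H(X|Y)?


H(X|Y) = H(X,Y) - H(Y) = 2.59 - 1.92 = 0.67

0.67 bits


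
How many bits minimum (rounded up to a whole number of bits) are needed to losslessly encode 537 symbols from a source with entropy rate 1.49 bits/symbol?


Minimum bits >= n * H = 537 * 1.49 = 800.13, rounded up to a whole number of bits = 801

801 bits


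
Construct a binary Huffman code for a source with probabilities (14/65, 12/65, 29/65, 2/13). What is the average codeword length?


Huffman construction (repeatedly merge the two least-probable nodes; each merge adds 1 bit to every symbol beneath it): 2/13 + 12/65 = 22/65; 14/65 + 22/65 = 36/65; 29/65 + 36/65 = 1. Resulting codeword lengths (in the order the probabilities were given): (2, 3, 1, 3). L_avg = sum(p_i * l_i) = 14/65*2 + 12/65*3 + 29/65*1 + 2/13*3 = 123/65 = 1.8923

1.8923 bits


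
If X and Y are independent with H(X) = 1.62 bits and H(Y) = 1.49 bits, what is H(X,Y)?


For independent variables, H(X,Y) = H(X) + H(Y) = 1.62 + 1.49 = 3.11

3.11 bits


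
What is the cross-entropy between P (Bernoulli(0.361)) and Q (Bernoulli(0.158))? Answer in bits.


H(P,Q) = -p*log2(q) - (1-p)*log2(1-q). -0.361*log2(0.158) = 0.960983; -0.639*log2(0.842) = 0.158541. H(P,Q) = 0.960983 + 0.158541 = 1.1195

1.1195 bits


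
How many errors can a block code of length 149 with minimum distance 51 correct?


Correction capability = floor((d-1)/2) = floor((51-1)/2) = 25

25 errors


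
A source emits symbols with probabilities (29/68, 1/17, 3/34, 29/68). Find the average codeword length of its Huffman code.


Huffman construction (repeatedly merge the two least-probable nodes; each merge adds 1 bit to every symbol beneath it): 1/17 + 3/34 = 5/34; 5/34 + 29/68 = 39/68; 29/68 + 39/68 = 1. Resulting codeword lengths (in the order the probabilities were given): (2, 3, 3, 1). L_avg = sum(p_i * l_i) = 29/68*2 + 1/17*3 + 3/34*3 + 29/68*1 = 117/68 = 1.7206

1.7206 bits


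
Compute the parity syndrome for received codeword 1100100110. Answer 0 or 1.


Syndrome = XOR of all bits = 1 XOR 1 XOR 0 XOR 0 XOR 1 XOR 0 XOR 0 XOR 1 XOR 1 XOR 0 = 1

1


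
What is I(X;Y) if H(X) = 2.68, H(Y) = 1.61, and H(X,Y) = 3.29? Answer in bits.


I(X;Y) = H(X) + H(Y) - H(X,Y) = 2.68 + 1.61 - 3.29 = 1.0

1.0 bits


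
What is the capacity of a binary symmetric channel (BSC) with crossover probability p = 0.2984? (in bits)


H(p) = -p*log2(p) - (1-p)*log2(1-p) = -0.2984*log2(0.2984) - 0.7016*log2(0.7016) = 0.520613 + 0.358714 = 0.8793. C = 1 - H(p) = 1 - 0.8793 = 0.1207

0.1207 bits


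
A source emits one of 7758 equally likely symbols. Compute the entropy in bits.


H = log2(n) = log2(7758) = 12.9215

12.9215 bits


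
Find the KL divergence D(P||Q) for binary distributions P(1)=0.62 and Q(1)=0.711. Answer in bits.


KL = p*log2(p/q) + (1-p)*log2((1-p)/(1-q)) = 0.62*log2(0.62/0.711) + 0.38*log2(0.38/0.289) = 0.0276

0.0276 bits


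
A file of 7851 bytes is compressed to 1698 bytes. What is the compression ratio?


Ratio = original / compressed = 7851 / 1698 = 4.6237

4.6237


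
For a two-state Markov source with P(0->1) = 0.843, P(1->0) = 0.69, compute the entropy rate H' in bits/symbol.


Stationary distribution: pi_0 = p10/(p01+p10) = 0.4501, pi_1 = 0.5499. Entropy rate H' = pi_0*H(p01) + pi_1*H(p10) = 0.4501*0.6271 + 0.5499*0.8932 = 0.7734

0.7734 bits/symbol


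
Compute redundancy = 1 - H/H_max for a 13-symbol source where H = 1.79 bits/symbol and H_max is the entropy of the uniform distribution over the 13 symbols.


H_max = log2(K) = log2(13) = 3.7004 bits/symbol. Redundancy = 1 - H/H_max = 1 - 1.79/3.7004 = 1 - 0.4837 = 0.5163

0.5163


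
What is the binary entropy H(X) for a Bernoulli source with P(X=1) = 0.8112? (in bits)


H = -p*log2(p) - (1-p)*log2(1-p). -0.8112*log2(0.8112) = 0.244877; -0.1888*log2(0.1888) = 0.454077. H = 0.244877 + 0.454077 = 0.699

0.699 bits


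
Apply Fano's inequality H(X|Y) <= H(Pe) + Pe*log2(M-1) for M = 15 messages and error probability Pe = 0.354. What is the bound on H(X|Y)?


H(Pe) = -Pe*log2(Pe) - (1-Pe)*log2(1-Pe) = -0.354*log2(0.354) - 0.646*log2(0.646) = 0.530355 + 0.407234 = 0.9376. Pe*log2(M-1) = 0.354*log2(14) = 1.347804. Bound = H(Pe) + Pe*log2(M-1) = 0.530355 + 0.407234 + 1.347804 = 2.2854

2.2854 bits


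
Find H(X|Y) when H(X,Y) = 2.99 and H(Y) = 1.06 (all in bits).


H(X|Y) = H(X,Y) - H(Y) = 2.99 - 1.06 = 1.93

1.93 bits


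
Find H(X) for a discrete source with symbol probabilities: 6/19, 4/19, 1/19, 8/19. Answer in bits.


H = -sum(p_i * log2(p_i)). Terms: -(6/19)*log2(6/19) = 0.525147; -(4/19)*log2(4/19) = 0.473248; -(1/19)*log2(1/19) = 0.223575; -(8/19)*log2(8/19) = 0.525443. H = 0.525147 + 0.473248 + 0.223575 + 0.525443 = 1.7474

1.7474 bits


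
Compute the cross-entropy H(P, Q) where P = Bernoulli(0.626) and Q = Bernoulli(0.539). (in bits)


H(P,Q) = -p*log2(q) - (1-p)*log2(1-q). -0.626*log2(0.539) = 0.558168; -0.374*log2(0.461) = 0.417818. H(P,Q) = 0.558168 + 0.417818 = 0.976

0.976 bits


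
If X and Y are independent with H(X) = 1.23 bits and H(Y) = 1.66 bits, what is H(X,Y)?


For independent variables, H(X,Y) = H(X) + H(Y) = 1.23 + 1.66 = 2.89

2.89 bits


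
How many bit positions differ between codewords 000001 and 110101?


Count differing positions: ^ ^ . ^ . . = 3 differences

3


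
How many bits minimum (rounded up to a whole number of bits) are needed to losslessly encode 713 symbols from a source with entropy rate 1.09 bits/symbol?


Minimum bits >= n * H = 713 * 1.09 = 777.17, rounded up to a whole number of bits = 778

778 bits


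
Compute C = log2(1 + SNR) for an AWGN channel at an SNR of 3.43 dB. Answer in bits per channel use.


SNR_linear = 10^(3.43/10) = 2.2029; C = log2(1 + SNR_linear) = log2(1 + 2.2029) = 1.6794

1.6794 bits/channel use


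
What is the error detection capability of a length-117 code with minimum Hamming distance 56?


Detection capability = d_min - 1 = 56 - 1 = 55

55 errors


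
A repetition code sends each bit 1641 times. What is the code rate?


Rate = k/n = 1/1641

1/1641


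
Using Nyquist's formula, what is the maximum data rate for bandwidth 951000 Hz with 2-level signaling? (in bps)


Rate = 2 * B * log2(M) = 2 * 951000 * 1.0 = 1902000.0

1902000.0 bps


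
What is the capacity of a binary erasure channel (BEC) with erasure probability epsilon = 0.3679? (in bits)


C = 1 - epsilon = 1 - 0.3679 = 0.6321

0.6321 bits


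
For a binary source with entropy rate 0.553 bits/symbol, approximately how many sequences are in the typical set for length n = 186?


log2|A_typical| = nH = 186 * 0.553 = 102.858, so |A_typical| ~ 2^102.858 = 9.191e+30

9.191e+30


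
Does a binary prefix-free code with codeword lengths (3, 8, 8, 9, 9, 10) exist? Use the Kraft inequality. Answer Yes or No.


Kraft sum = sum(2^(-l_i)) = 0.1377, need <= 1. Result: satisfied (a binary prefix-free code with these lengths exists)

Yes


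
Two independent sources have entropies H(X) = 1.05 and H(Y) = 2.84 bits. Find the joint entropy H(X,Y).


For independent variables, H(X,Y) = H(X) + H(Y) = 1.05 + 2.84 = 3.89

3.89 bits


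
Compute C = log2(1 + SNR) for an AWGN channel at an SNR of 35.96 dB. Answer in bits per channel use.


SNR_linear = 10^(35.96/10) = 3944.573; C = log2(1 + SNR_linear) = log2(1 + 3944.573) = 11.946

11.946 bits/channel use


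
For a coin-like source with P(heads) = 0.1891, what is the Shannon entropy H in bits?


H = -p*log2(p) - (1-p)*log2(1-p). -0.1891*log2(0.1891) = 0.454365; -0.8109*log2(0.8109) = 0.245219. H = 0.454365 + 0.245219 = 0.6996

0.6996 bits


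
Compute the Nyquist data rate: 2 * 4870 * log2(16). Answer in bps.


Rate = 2 * B * log2(M) = 2 * 4870 * 4.0 = 38960.0

38960.0 bps


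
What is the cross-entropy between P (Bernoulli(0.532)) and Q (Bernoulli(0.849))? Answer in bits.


H(P,Q) = -p*log2(q) - (1-p)*log2(1-q). -0.532*log2(0.849) = 0.125639; -0.468*log2(0.151) = 1.276414. H(P,Q) = 0.125639 + 1.276414 = 1.4021

1.4021 bits


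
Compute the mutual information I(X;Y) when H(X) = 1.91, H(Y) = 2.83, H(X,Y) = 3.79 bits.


I(X;Y) = H(X) + H(Y) - H(X,Y) = 1.91 + 2.83 - 3.79 = 0.95

0.95 bits


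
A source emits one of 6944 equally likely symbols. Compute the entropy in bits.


H = log2(n) = log2(6944) = 12.7616

12.7616 bits


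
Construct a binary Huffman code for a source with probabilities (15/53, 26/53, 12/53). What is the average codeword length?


Huffman construction (repeatedly merge the two least-probable nodes; each merge adds 1 bit to every symbol beneath it): 12/53 + 15/53 = 27/53; 26/53 + 27/53 = 1. Resulting codeword lengths (in the order the probabilities were given): (2, 1, 2). L_avg = sum(p_i * l_i) = 15/53*2 + 26/53*1 + 12/53*2 = 80/53 = 1.5094

1.5094 bits


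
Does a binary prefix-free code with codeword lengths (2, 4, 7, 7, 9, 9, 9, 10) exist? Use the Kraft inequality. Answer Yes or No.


Kraft sum = sum(2^(-l_i)) = 0.335, need <= 1. Result: satisfied (a binary prefix-free code with these lengths exists)

Yes


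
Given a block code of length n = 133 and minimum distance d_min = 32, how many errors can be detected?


Detection capability = d_min - 1 = 32 - 1 = 31

31 errors


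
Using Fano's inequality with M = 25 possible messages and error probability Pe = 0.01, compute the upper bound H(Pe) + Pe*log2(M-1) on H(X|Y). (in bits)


H(Pe) = -Pe*log2(Pe) - (1-Pe)*log2(1-Pe) = -0.01*log2(0.01) - 0.99*log2(0.99) = 0.066439 + 0.014355 = 0.0808. Pe*log2(M-1) = 0.01*log2(24) = 0.045850. Bound = H(Pe) + Pe*log2(M-1) = 0.066439 + 0.014355 + 0.045850 = 0.1266

0.1266 bits


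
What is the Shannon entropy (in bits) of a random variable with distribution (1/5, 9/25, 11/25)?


H = -sum(p_i * log2(p_i)). Terms: -(1/5)*log2(1/5) = 0.464386; -(9/25)*log2(9/25) = 0.530615; -(11/25)*log2(11/25) = 0.521147. H = 0.464386 + 0.530615 + 0.521147 = 1.5161

1.5161 bits


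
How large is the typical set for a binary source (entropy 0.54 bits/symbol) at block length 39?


log2|A_typical| = nH = 39 * 0.54 = 21.06, so |A_typical| ~ 2^21.06 = 2.186e+06

2.186e+06


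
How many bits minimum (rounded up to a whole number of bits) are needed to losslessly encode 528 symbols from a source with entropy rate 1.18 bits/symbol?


Minimum bits >= n * H = 528 * 1.18 = 623.04, rounded up to a whole number of bits = 624

624 bits


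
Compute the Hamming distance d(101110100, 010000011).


Count differing positions: ^ ^ ^ ^ ^ . ^ ^ ^ = 8 differences

8


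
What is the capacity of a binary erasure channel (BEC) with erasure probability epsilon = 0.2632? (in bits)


C = 1 - epsilon = 1 - 0.2632 = 0.7368

0.7368 bits


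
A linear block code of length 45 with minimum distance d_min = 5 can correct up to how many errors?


Correction capability = floor((d-1)/2) = floor((5-1)/2) = 2

2 errors


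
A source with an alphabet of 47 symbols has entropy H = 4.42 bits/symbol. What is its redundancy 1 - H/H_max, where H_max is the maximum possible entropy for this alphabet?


H_max = log2(K) = log2(47) = 5.5546 bits/symbol. Redundancy = 1 - H/H_max = 1 - 4.42/5.5546 = 1 - 0.7957 = 0.2043

0.2043


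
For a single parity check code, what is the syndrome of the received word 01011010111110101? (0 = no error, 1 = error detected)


Syndrome = XOR of all bits = 0 XOR 1 XOR 0 XOR 1 XOR 1 XOR 0 XOR 1 XOR 0 XOR 1 XOR 1 XOR 1 XOR 1 XOR 1 XOR 0 XOR 1 XOR 0 XOR 1 = 1

1


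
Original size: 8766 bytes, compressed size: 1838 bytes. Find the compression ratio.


Ratio = original / compressed = 8766 / 1838 = 4.7693

4.7693


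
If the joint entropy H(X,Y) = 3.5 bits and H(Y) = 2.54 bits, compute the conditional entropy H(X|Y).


H(X|Y) = H(X,Y) - H(Y) = 3.5 - 2.54 = 0.96

0.96 bits


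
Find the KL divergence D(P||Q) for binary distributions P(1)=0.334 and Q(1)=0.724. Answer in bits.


KL = p*log2(p/q) + (1-p)*log2((1-p)/(1-q)) = 0.334*log2(0.334/0.724) + 0.666*log2(0.666/0.276) = 0.4736

0.4736 bits


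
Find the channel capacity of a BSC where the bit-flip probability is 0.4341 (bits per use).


H(p) = -p*log2(p) - (1-p)*log2(1-p) = -0.4341*log2(0.4341) - 0.5659*log2(0.5659) = 0.522613 + 0.464819 = 0.9874. C = 1 - H(p) = 1 - 0.9874 = 0.0126

0.0126 bits


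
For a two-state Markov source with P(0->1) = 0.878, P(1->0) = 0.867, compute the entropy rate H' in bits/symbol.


Stationary distribution: pi_0 = p10/(p01+p10) = 0.4968, pi_1 = 0.5032. Entropy rate H' = pi_0*H(p01) + pi_1*H(p10) = 0.4968*0.5351 + 0.5032*0.5656 = 0.5504

0.5504 bits/symbol


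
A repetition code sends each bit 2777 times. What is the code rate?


Rate = k/n = 1/2777

1/2777


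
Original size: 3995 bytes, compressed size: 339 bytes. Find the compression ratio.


Ratio = original / compressed = 3995 / 339 = 11.7847

11.7847


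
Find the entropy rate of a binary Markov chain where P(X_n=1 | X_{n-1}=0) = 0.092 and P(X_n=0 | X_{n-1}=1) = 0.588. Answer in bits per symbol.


Stationary distribution: pi_0 = p10/(p01+p10) = 0.8647, pi_1 = 0.1353. Entropy rate H' = pi_0*H(p01) + pi_1*H(p10) = 0.8647*0.4431 + 0.1353*0.9775 = 0.5154

0.5154 bits/symbol


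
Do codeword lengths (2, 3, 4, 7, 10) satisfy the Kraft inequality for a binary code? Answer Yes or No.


Kraft sum = sum(2^(-l_i)) = 0.4463, need <= 1. Result: satisfied (a binary prefix-free code with these lengths exists)

Yes


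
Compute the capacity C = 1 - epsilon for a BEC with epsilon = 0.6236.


C = 1 - epsilon = 1 - 0.6236 = 0.3764

0.3764 bits


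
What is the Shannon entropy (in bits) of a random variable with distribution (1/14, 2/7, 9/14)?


H = -sum(p_i * log2(p_i)). Terms: -(1/14)*log2(1/14) = 0.271954; -(2/7)*log2(2/7) = 0.516387; -(9/14)*log2(9/14) = 0.409776. H = 0.271954 + 0.516387 + 0.409776 = 1.1981

1.1981 bits


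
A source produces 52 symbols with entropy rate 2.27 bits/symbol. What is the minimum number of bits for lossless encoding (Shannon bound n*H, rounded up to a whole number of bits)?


Minimum bits >= n * H = 52 * 2.27 = 118.04, rounded up to a whole number of bits = 119

119 bits


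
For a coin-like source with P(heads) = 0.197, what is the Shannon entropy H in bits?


H = -p*log2(p) - (1-p)*log2(1-p). -0.197*log2(0.197) = 0.461715; -0.803*log2(0.803) = 0.254172. H = 0.461715 + 0.254172 = 0.7159

0.7159 bits


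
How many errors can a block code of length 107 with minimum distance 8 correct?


Correction capability = floor((d-1)/2) = floor((8-1)/2) = 3

3 errors


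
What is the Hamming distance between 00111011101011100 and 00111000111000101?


Count differing positions: . . . . . . ^ ^ . ^ . . ^ ^ . . ^ = 6 differences

6


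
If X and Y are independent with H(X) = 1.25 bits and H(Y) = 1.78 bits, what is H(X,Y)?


For independent variables, H(X,Y) = H(X) + H(Y) = 1.25 + 1.78 = 3.03

3.03 bits


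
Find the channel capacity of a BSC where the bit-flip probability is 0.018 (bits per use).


H(p) = -p*log2(p) - (1-p)*log2(1-p) = -0.018*log2(0.018) - 0.982*log2(0.982) = 0.104325 + 0.025733 = 0.1301. C = 1 - H(p) = 1 - 0.1301 = 0.8699

0.8699 bits


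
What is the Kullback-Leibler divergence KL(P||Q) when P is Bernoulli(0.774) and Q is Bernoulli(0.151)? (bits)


KL = p*log2(p/q) + (1-p)*log2((1-p)/(1-q)) = 0.774*log2(0.774/0.151) + 0.226*log2(0.226/0.849) = 1.3934

1.3934 bits


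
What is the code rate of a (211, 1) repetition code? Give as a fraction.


Rate = k/n = 1/211

1/211


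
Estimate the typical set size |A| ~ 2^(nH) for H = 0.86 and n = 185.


log2|A_typical| = nH = 185 * 0.86 = 159.1, so |A_typical| ~ 2^159.1 = 7.832e+47

7.832e+47


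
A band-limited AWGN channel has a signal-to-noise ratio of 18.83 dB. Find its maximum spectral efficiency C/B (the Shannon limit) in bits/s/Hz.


SNR_linear = 10^(18.83/10) = 76.3836; C/B = log2(1 + SNR_linear) = log2(1 + 76.3836) = 6.274

6.274 bits/s/Hz
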